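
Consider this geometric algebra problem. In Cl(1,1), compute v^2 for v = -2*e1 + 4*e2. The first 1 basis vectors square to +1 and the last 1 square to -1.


v^2 = sum of c_i^2 * e_i^2
Positive signature terms (e_i^2 = +1): (-2)^2 = 4
Negative signature terms (e_j^2 = -1): 4^2 = 16
v^2 = 4 - 16 = -12


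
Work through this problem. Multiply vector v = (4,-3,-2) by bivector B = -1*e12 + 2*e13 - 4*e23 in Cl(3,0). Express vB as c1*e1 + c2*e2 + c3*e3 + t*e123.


vB has grade-1 (vector) and grade-3 (trivector) parts: vB = (v _| B) + (v ^ B).
Vector part <vB>_1:
  e1: -v2*b12 - v3*b13 = -(-3)*(-1) - (-2)*(2) = 1
  e2: v1*b12 - v3*b23 = (4)*(-1) - (-2)*(-4) = -12
  e3: v1*b13 + v2*b23 = (4)*(2) + (-3)*(-4) = 20
Trivector part <vB>_3:
  e123: v1*b23 - v2*b13 + v3*b12 = (4)*(-4) - (-3)*(2) + (-2)*(-1) = -8
vB = 1*e1 - 12*e2 + 20*e3 - 8*e123


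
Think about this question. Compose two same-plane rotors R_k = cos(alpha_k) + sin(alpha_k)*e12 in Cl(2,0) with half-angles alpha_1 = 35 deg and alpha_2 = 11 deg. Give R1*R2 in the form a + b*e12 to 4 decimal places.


Same-plane rotors commute and their half-angles add:
R1*R2 = cos(a1 + a2) + sin(a1 + a2)*e12.
a1 + a2 = 35 + 11 = 46 deg
cos(46 deg) = 0.6947
sin(46 deg) = 0.7193
R1*R2 = 0.6947 + 0.7193*e12


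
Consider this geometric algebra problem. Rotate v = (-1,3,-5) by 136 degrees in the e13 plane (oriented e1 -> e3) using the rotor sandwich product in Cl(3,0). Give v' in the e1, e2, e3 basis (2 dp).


Rotor R = cos(68deg) - sin(68deg)*e13
Rotation angle theta = 2 * 68 = 136 degrees in the e13 plane (e1 -> e3).
The component perpendicular to the plane (e2) is invariant: v'_2 = v2 = 3.00
cos(136deg) = -0.7193, sin(136deg) = 0.6947
v'_1 = v1*cos(theta) - v3*sin(theta) = -1*(-0.7193) - (-5)*0.6947 = 4.19
v'_3 = v1*sin(theta) + v3*cos(theta) = -1*0.6947 + (-5)*(-0.7193) = 2.90
v' = 4.19*e1 + 3.00*e2 + 2.90*e3


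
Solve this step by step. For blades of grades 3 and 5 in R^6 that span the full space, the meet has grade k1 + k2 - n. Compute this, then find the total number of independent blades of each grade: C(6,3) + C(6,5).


Meet grade = grade(A) + grade(B) - n
= 3 + 5 - 6 = 2
C(6,3) = 20
C(6,5) = 6
dim_A + dim_B = 20 + 6 = 26


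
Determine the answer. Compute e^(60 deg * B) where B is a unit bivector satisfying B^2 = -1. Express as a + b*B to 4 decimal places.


For a unit bivector B with B^2 = -1, the exponential series gives
e^(theta*B) = cos(theta) + sin(theta)*B (the GA analogue of Euler's formula).
theta = 60 degrees = 1.047198 rad
cos(60 deg) = 0.5000
sin(60 deg) = 0.8660
exp(theta*B) = 0.5000 + 0.8660*B


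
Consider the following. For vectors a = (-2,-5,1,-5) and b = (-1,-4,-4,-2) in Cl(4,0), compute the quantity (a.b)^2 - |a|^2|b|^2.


a . b = (-2)*(-1) + (-5)*(-4) + 1*(-4) + (-5)*(-2)
= 2 + 20 + (-4) + 10 = 28
|a|^2 = (-2)^2 + (-5)^2 + 1^2 + (-5)^2 = 55
|b|^2 = (-1)^2 + (-4)^2 + (-4)^2 + (-2)^2 = 37
(a.b)^2 = 28^2 = 784
|a|^2 * |b|^2 = 55 * 37 = 2035
Result = 784 - 2035 = -1251


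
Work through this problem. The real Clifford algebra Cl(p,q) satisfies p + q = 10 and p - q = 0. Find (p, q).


We need p + q = 10 and p - q = 0.
Adding: 2p = 10 + 0 = 10, so p = 5.
Then q = 10 - 5 = 5.
(p, q) = (5, 5)


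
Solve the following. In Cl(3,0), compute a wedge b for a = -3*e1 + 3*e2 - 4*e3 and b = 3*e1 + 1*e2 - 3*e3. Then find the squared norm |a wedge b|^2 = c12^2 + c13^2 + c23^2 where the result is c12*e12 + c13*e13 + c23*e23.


a wedge b = (a1*b2 - a2*b1)*e12 + (a1*b3 - a3*b1)*e13 + (a2*b3 - a3*b2)*e23
e12 coeff: (-3)*1 - 3*3 = -3 - 9 = -12
e13 coeff: (-3)*(-3) - (-4)*3 = 9 - (-12) = 21
e23 coeff: 3*(-3) - (-4)*1 = -9 - (-4) = -5
|a wedge b|^2 = (-12)^2 + 21^2 + (-5)^2
= 144 + 441 + 25
= 610


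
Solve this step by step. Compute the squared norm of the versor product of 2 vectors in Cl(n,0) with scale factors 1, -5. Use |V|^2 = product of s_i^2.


Each vector v_i has |v_i|^2 = s_i^2
Squared scales: 1^2 = 1, (-5)^2 = 25
|V|^2 = 1 * 25
= 25


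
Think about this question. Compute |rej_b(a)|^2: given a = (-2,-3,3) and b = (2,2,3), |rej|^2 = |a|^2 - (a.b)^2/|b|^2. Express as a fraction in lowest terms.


|a|^2 = (-2)^2 + (-3)^2 + 3^2 = 22
|b|^2 = 2^2 + 2^2 + 3^2 = 17
a . b = (-2)*2 + (-3)*2 + 3*3 = -1
(a.b)^2 = (-1)^2 = 1
|rej|^2 = 22 - 1/17
= (374 - 1)/17
= 373/17
In lowest terms: 373/17


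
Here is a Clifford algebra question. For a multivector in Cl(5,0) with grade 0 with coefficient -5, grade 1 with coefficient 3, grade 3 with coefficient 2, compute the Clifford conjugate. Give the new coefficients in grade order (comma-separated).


Clifford conjugate sign for grade k: (-1)^(k(k+1)/2)
Grade 0: (-1)^(0*1/2) = (-1)^0 = 1, coeff -5 -> -5
Grade 1: (-1)^(1*2/2) = (-1)^1 = -1, coeff 3 -> -3
Grade 3: (-1)^(3*4/2) = (-1)^6 = 1, coeff 2 -> 2
Conjugated coefficients: -5, -3, 2


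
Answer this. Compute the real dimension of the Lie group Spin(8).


Spin(n) double-covers SO(n); both have Lie algebra so(n) of dimension n(n-1)/2.
n = 8
n(n-1) = 8 * 7 = 56
dim Spin(8) = 56/2 = 28


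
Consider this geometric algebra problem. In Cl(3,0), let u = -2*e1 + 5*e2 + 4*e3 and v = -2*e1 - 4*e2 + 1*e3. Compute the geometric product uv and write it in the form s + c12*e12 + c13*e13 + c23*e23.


In Cl(3,0): e_i^2 = 1, e_ie_j = -e_je_i for i != j.
Scalar part = u . v = (-2)*(-2) + 5*(-4) + 4*1
= 4 + (-20) + 4 = -12
e12 coeff = (-2)*(-4) - 5*(-2) = 8 - (-10) = 18
e13 coeff = (-2)*1 - 4*(-2) = -2 - (-8) = 6
e23 coeff = 5*1 - 4*(-4) = 5 - (-16) = 21
uv = -12 + 18*e12 + 6*e13 + 21*e23


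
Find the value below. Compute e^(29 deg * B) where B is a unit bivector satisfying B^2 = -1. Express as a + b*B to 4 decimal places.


For a unit bivector B with B^2 = -1, the exponential series gives
e^(theta*B) = cos(theta) + sin(theta)*B (the GA analogue of Euler's formula).
theta = 29 degrees = 0.506145 rad
cos(29 deg) = 0.8746
sin(29 deg) = 0.4848
exp(theta*B) = 0.8746 + 0.4848*B


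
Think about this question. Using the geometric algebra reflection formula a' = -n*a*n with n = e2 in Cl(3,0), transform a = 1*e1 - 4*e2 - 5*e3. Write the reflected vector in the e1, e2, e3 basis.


Reflection formula: a' = -n*a*n, with n = e2 (unit vector, n^2 = 1).
For reflection through hyperplane perp to e2:
The component along e2 flips sign, others stay.
a = (1, -4, -5)
a' = (1, 4, -5)
a' = 1*e1 + 4*e2 - 5*e3


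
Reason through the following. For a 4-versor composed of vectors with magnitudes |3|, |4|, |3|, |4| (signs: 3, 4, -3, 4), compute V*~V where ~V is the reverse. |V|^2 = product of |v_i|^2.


Each vector v_i has |v_i|^2 = s_i^2
Squared scales: 3^2 = 9, 4^2 = 16, (-3)^2 = 9, 4^2 = 16
|V|^2 = 9 * 16 * 9 * 16
= 20736


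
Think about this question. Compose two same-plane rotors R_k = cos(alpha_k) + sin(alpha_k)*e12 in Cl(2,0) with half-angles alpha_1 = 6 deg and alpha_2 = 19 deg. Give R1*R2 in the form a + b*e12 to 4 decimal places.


Same-plane rotors commute and their half-angles add:
R1*R2 = cos(a1 + a2) + sin(a1 + a2)*e12.
a1 + a2 = 6 + 19 = 25 deg
cos(25 deg) = 0.9063
sin(25 deg) = 0.4226
R1*R2 = 0.9063 + 0.4226*e12


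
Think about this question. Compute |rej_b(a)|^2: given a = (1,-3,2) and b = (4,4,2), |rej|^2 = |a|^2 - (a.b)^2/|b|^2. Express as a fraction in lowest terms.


|a|^2 = 1^2 + (-3)^2 + 2^2 = 14
|b|^2 = 4^2 + 4^2 + 2^2 = 36
a . b = 1*4 + (-3)*4 + 2*2 = -4
(a.b)^2 = (-4)^2 = 16
|rej|^2 = 14 - 16/36
= (504 - 16)/36
= 488/36
In lowest terms: 122/9


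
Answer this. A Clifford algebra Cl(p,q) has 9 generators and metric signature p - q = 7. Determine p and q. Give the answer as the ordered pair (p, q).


We need p + q = 9 and p - q = 7.
Adding: 2p = 9 + 7 = 16, so p = 8.
Then q = 9 - 8 = 1.
(p, q) = (8, 1)


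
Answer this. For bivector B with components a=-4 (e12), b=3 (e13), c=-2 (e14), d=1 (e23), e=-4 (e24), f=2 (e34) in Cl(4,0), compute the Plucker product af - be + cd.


Plucker relation: af - be + cd
a*f = (-4)*2 = -8
b*e = 3*(-4) = -12
c*d = (-2)*1 = -2
af - be + cd = -8 - (-12) + (-2)
= 2


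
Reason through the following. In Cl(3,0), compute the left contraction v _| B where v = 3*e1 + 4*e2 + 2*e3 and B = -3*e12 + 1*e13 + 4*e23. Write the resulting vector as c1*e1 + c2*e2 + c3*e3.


Left contraction v _| B = <vB>_1 (grade-1 part of the geometric product vB).
Using e1_|e12 = e2, e2_|e12 = -e1, e1_|e13 = e3, e3_|e13 = -e1, e2_|e23 = e3, e3_|e23 = -e2:
e1 coeff: -v2*b12 - v3*b13 = -(4)*(-3) - (2)*(1) = 10
e2 coeff: v1*b12 - v3*b23 = (3)*(-3) - (2)*(4) = -17
e3 coeff: v1*b13 + v2*b23 = (3)*(1) + (4)*(4) = 19
v _| B = 10*e1 - 17*e2 + 19*e3


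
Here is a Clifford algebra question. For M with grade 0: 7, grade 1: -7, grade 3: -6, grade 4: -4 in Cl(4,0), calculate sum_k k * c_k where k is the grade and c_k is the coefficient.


Grade-weighted sum = sum of grade_k * coefficient_k
0*7 = 0
1*(-7) = -7
3*(-6) = -18
4*(-4) = -16
Total = 0 + (-7) + (-18) + (-16) = -41


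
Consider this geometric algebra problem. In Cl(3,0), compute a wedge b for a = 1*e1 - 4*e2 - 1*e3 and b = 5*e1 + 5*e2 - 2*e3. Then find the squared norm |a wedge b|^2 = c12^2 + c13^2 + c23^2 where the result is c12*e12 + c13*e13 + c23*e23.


a wedge b = (a1*b2 - a2*b1)*e12 + (a1*b3 - a3*b1)*e13 + (a2*b3 - a3*b2)*e23
e12 coeff: 1*5 - (-4)*5 = 5 - (-20) = 25
e13 coeff: 1*(-2) - (-1)*5 = -2 - (-5) = 3
e23 coeff: (-4)*(-2) - (-1)*5 = 8 - (-5) = 13
|a wedge b|^2 = 25^2 + 3^2 + 13^2
= 625 + 9 + 169
= 803


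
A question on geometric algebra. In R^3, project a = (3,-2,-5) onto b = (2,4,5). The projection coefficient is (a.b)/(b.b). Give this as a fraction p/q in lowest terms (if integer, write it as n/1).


Projection coefficient = (a . b) / (b . b)
a . b = 3*2 + (-2)*4 + (-5)*5
= 6 + (-8) + (-25) = -27
b . b = 2^2 + 4^2 + 5^2
= 4 + 16 + 25 = 45
Coefficient = -27/45
In lowest terms: -3/5


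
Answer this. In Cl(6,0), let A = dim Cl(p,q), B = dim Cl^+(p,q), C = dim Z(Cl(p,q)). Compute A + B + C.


n = 6 + 0 = 6
Total dim = 2^6 = 64
Even subalgebra dim = 2^5 = 32
n is even, so center dim = 1
Sum = 64 + 32 + 1 = 97


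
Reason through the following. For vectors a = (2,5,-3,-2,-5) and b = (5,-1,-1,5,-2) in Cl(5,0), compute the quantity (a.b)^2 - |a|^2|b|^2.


a . b = 2*5 + 5*(-1) + (-3)*(-1) + (-2)*5 + (-5)*(-2)
= 10 + (-5) + 3 + (-10) + 10 = 8
|a|^2 = 2^2 + 5^2 + (-3)^2 + (-2)^2 + (-5)^2 = 67
|b|^2 = 5^2 + (-1)^2 + (-1)^2 + 5^2 + (-2)^2 = 56
(a.b)^2 = 8^2 = 64
|a|^2 * |b|^2 = 67 * 56 = 3752
Result = 64 - 3752 = -3688


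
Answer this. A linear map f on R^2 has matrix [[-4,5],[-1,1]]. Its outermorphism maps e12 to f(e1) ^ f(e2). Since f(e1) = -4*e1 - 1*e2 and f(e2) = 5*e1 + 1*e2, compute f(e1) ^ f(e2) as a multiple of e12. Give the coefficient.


The outermorphism of a linear map f sends e1^e2 to f(e1)^f(e2).
f(e1) = -4*e1 - 1*e2
f(e2) = 5*e1 + 1*e2
f(e1) ^ f(e2) = (-4*e1 - 1*e2) ^ (5*e1 + 1*e2)
= (-4)*1*e12 + (-1)*5*e21
= (-4 - (-5))*e12
= 1*e12
Coefficient = 1


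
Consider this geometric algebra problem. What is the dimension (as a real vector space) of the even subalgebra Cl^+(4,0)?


Even subalgebra dimension = 2^(n-1)
n = 4 + 0 = 4
2^(4 - 1) = 2^3 = 8
Verification: sum of C(4,k) for even k = 1 + 6 + 1 = 8
Result = 8


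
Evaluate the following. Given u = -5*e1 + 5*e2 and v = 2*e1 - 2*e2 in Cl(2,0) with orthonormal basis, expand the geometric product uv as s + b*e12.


Expand: (-5*e1 + 5*e2)(2*e1 - 2*e2)
= (-5)*2*e1e1 + (-5)*(-2)*e1e2 + 5*2*e2e1 + 5*(-2)*e2e2
Using e1^2 = e2^2 = 1, e2e1 = -e1e2:
Scalar part s = (-5)*2 + 5*(-2) = -10 + (-10) = -20
Bivector part b = (-5)*(-2) - 5*2 = 10 - 10 = 0
uv = -20 + 0*e12


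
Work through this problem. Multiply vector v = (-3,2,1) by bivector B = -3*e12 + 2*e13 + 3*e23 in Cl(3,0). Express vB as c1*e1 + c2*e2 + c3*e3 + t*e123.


vB has grade-1 (vector) and grade-3 (trivector) parts: vB = (v _| B) + (v ^ B).
Vector part <vB>_1:
  e1: -v2*b12 - v3*b13 = -(2)*(-3) - (1)*(2) = 4
  e2: v1*b12 - v3*b23 = (-3)*(-3) - (1)*(3) = 6
  e3: v1*b13 + v2*b23 = (-3)*(2) + (2)*(3) = 0
Trivector part <vB>_3:
  e123: v1*b23 - v2*b13 + v3*b12 = (-3)*(3) - (2)*(2) + (1)*(-3) = -16
vB = 4*e1 + 6*e2 + 0*e3 - 16*e123


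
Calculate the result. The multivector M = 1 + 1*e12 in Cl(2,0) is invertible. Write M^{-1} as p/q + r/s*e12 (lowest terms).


M = 1 + 1*e12, where e12^2 = -1.
Since M commutes with its reverse ~M = a - b*e12, M * ~M = a^2 - b^2*e12^2 = a^2 + b^2.
So M^{-1} = ~M / (a^2 + b^2) = (a - b*e12)/(a^2 + b^2).
a^2 + b^2 = 1 + 1 = 2
Scalar part = 1/2 = 1/2
Bivector coeff = -1/2 = -1/2
M^{-1} = 1/2 - 1/2*e12


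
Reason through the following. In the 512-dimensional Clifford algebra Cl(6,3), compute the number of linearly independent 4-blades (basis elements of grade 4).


Number of grade-k basis blades in Cl(p,q) with n = p + q is C(n, k).
n = 6 + 3 = 9
C(9, 4) = 9! / (4! * 5!)
= 362880 / (24 * 120)
= 126


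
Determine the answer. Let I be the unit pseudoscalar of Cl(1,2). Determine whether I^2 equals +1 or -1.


The pseudoscalar I = e1...e_n (product of all n generators) of Cl(p,q) satisfies I^2 = (-1)^(q + n(n-1)/2).
p = 1, q = 2, n = p + q = 3
n(n-1)/2 = 3 * 2 / 2 = 3
Exponent = q + n(n-1)/2 = 2 + 3 = 5
I^2 = (-1)^5 = -1


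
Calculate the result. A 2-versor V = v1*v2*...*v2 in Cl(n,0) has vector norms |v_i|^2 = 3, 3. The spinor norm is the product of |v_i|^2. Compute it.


Spinor norm N(V) = |v1|^2 * |v2|^2 * ... * |v2|^2
= 3 * 3
Running product: 3, 9
N(V) = 9


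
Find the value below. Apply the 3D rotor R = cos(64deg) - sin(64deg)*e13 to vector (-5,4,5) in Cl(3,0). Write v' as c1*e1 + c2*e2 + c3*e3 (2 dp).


Rotor R = cos(64deg) - sin(64deg)*e13
Rotation angle theta = 2 * 64 = 128 degrees in the e13 plane (e1 -> e3).
The component perpendicular to the plane (e2) is invariant: v'_2 = v2 = 4.00
cos(128deg) = -0.6157, sin(128deg) = 0.7880
v'_1 = v1*cos(theta) - v3*sin(theta) = -5*(-0.6157) - 5*0.7880 = -0.86
v'_3 = v1*sin(theta) + v3*cos(theta) = -5*0.7880 + 5*(-0.6157) = -7.02
v' = -0.86*e1 + 4.00*e2 - 7.02*e3


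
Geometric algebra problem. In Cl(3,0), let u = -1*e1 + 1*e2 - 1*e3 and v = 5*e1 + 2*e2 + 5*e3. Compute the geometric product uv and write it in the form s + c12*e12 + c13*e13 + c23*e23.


In Cl(3,0): e_i^2 = 1, e_ie_j = -e_je_i for i != j.
Scalar part = u . v = (-1)*5 + 1*2 + (-1)*5
= -5 + 2 + (-5) = -8
e12 coeff = (-1)*2 - 1*5 = -2 - 5 = -7
e13 coeff = (-1)*5 - (-1)*5 = -5 - (-5) = 0
e23 coeff = 1*5 - (-1)*2 = 5 - (-2) = 7
uv = -8 - 7*e12 + 0*e13 + 7*e23


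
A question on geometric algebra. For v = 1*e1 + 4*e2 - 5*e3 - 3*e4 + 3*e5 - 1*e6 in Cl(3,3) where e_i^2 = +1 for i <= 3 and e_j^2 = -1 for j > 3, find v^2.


v^2 = sum of c_i^2 * e_i^2
Positive signature terms (e_i^2 = +1): 1^2 + 4^2 + (-5)^2 = 42
Negative signature terms (e_j^2 = -1): (-3)^2 + 3^2 + (-1)^2 = 19
v^2 = 42 - 19 = 23


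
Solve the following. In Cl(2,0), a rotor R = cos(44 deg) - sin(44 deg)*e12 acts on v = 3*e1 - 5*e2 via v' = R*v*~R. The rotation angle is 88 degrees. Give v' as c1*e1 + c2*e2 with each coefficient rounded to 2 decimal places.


Rotor R = cos(44deg) - sin(44deg)*e12
Rotation angle theta = 2 * 44 = 88 degrees
v' = R*v*~R rotates v by theta.
cos(88deg) = 0.0349, sin(88deg) = 0.9994
v'_1 = 3*cos(88deg) - (-5)*sin(88deg)
= 3*0.0349 - (-5)*0.9994
= 5.10
v'_2 = 3*sin(88deg) + (-5)*cos(88deg)
= 3*0.9994 + (-5)*0.0349
= 2.82
v' = 5.10*e1 + 2.82*e2


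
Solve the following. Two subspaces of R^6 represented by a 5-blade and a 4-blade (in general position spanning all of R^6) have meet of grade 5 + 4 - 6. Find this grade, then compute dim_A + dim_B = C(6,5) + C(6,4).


Meet grade = grade(A) + grade(B) - n
= 5 + 4 - 6 = 3
C(6,5) = 6
C(6,4) = 15
dim_A + dim_B = 6 + 15 = 21


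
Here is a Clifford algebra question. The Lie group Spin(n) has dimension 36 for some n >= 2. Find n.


dim Spin(n) = dim so(n) = n(n-1)/2.
Solve n(n-1)/2 = 36, i.e. n^2 - n - 72 = 0.
Discriminant = 1 + 8*36 = 289
n = (1 + sqrt(289))/2 = (1 + 17)/2 = 9


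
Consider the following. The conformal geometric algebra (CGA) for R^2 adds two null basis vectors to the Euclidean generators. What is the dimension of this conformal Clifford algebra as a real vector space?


The conformal model of R^2 uses Cl(3,1): the 2 Euclidean generators plus two extra orthogonal generators e+ (e+^2 = +1) and e- (e-^2 = -1), from which the null vectors e0, einf are built.
Number of generators m = 2 + 2 = 4.
dim Cl(p,q) = 2^m = 2^4 = 16


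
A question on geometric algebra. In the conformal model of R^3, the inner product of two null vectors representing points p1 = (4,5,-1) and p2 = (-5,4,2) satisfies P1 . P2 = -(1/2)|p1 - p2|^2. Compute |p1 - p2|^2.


p1 - p2 = (9, 1, -3)
|p1 - p2|^2 = 9^2 + 1^2 + (-3)^2
= 81 + 1 + 9
= 91


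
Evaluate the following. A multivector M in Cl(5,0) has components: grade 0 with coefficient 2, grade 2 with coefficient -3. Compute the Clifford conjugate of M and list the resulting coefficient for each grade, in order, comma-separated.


Clifford conjugate sign for grade k: (-1)^(k(k+1)/2)
Grade 0: (-1)^(0*1/2) = (-1)^0 = 1, coeff 2 -> 2
Grade 2: (-1)^(2*3/2) = (-1)^3 = -1, coeff -3 -> 3
Conjugated coefficients: 2, 3


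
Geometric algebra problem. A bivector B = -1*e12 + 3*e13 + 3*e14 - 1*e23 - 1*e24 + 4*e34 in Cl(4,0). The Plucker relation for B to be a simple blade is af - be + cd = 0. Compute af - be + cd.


Plucker relation: af - be + cd
a*f = (-1)*4 = -4
b*e = 3*(-1) = -3
c*d = 3*(-1) = -3
af - be + cd = -4 - (-3) + (-3)
= -4


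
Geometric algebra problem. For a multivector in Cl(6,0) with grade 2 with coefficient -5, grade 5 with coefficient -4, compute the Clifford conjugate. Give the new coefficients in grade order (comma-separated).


Clifford conjugate sign for grade k: (-1)^(k(k+1)/2)
Grade 2: (-1)^(2*3/2) = (-1)^3 = -1, coeff -5 -> 5
Grade 5: (-1)^(5*6/2) = (-1)^15 = -1, coeff -4 -> 4
Conjugated coefficients: 5, 4


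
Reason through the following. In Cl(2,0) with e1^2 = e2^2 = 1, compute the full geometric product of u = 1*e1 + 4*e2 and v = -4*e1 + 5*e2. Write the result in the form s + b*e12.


Expand: (1*e1 + 4*e2)(-4*e1 + 5*e2)
= 1*(-4)*e1e1 + 1*5*e1e2 + 4*(-4)*e2e1 + 4*5*e2e2
Using e1^2 = e2^2 = 1, e2e1 = -e1e2:
Scalar part s = 1*(-4) + 4*5 = -4 + 20 = 16
Bivector part b = 1*5 - 4*(-4) = 5 - (-16) = 21
uv = 16 + 21*e12


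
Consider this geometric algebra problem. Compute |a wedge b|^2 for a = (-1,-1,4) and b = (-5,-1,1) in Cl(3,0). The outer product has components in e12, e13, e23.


a wedge b = (a1*b2 - a2*b1)*e12 + (a1*b3 - a3*b1)*e13 + (a2*b3 - a3*b2)*e23
e12 coeff: (-1)*(-1) - (-1)*(-5) = 1 - 5 = -4
e13 coeff: (-1)*1 - 4*(-5) = -1 - (-20) = 19
e23 coeff: (-1)*1 - 4*(-1) = -1 - (-4) = 3
|a wedge b|^2 = (-4)^2 + 19^2 + 3^2
= 16 + 361 + 9
= 386


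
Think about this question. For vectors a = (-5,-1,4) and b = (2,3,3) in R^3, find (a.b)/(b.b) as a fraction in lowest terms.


Projection coefficient = (a . b) / (b . b)
a . b = (-5)*2 + (-1)*3 + 4*3
= -10 + (-3) + 12 = -1
b . b = 2^2 + 3^2 + 3^2
= 4 + 9 + 9 = 22
Coefficient = -1/22
In lowest terms: -1/22


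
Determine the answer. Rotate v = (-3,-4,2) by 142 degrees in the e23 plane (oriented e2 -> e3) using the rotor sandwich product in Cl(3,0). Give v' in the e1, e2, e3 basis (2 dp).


Rotor R = cos(71deg) - sin(71deg)*e23
Rotation angle theta = 2 * 71 = 142 degrees in the e23 plane (e2 -> e3).
The component perpendicular to the plane (e1) is invariant: v'_1 = v1 = -3.00
cos(142deg) = -0.7880, sin(142deg) = 0.6157
v'_2 = v2*cos(theta) - v3*sin(theta) = -4*(-0.7880) - 2*0.6157 = 1.92
v'_3 = v2*sin(theta) + v3*cos(theta) = -4*0.6157 + 2*(-0.7880) = -4.04
v' = -3.00*e1 + 1.92*e2 - 4.04*e3


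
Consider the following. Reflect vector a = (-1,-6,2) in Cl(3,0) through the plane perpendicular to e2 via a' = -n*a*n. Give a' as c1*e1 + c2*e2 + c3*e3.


Reflection formula: a' = -n*a*n, with n = e2 (unit vector, n^2 = 1).
For reflection through hyperplane perp to e2:
The component along e2 flips sign, others stay.
a = (-1, -6, 2)
a' = (-1, 6, 2)
a' = -1*e1 + 6*e2 + 2*e3


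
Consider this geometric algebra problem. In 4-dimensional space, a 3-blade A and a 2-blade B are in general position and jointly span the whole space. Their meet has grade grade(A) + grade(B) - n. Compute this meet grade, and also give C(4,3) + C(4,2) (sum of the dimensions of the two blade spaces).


Meet grade = grade(A) + grade(B) - n
= 3 + 2 - 4 = 1
C(4,3) = 4
C(4,2) = 6
dim_A + dim_B = 4 + 6 = 10


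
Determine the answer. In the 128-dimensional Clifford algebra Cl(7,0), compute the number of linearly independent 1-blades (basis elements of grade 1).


Number of grade-k basis blades in Cl(p,q) with n = p + q is C(n, k).
n = 7 + 0 = 7
C(7, 1) = 7! / (1! * 6!)
= 5040 / (1 * 720)
= 7


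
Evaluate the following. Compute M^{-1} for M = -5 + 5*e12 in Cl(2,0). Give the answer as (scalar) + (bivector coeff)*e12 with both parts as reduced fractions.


M = -5 + 5*e12, where e12^2 = -1.
Since M commutes with its reverse ~M = a - b*e12, M * ~M = a^2 - b^2*e12^2 = a^2 + b^2.
So M^{-1} = ~M / (a^2 + b^2) = (a - b*e12)/(a^2 + b^2).
a^2 + b^2 = 25 + 25 = 50
Scalar part = -5/50 = -1/10
Bivector coeff = -5/50 = -1/10
M^{-1} = -1/10 - 1/10*e12


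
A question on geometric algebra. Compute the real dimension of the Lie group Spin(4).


Spin(n) double-covers SO(n); both have Lie algebra so(n) of dimension n(n-1)/2.
n = 4
n(n-1) = 4 * 3 = 12
dim Spin(4) = 12/2 = 6


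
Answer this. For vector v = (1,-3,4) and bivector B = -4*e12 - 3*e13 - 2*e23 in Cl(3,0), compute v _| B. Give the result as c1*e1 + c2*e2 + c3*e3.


Left contraction v _| B = <vB>_1 (grade-1 part of the geometric product vB).
Using e1_|e12 = e2, e2_|e12 = -e1, e1_|e13 = e3, e3_|e13 = -e1, e2_|e23 = e3, e3_|e23 = -e2:
e1 coeff: -v2*b12 - v3*b13 = -(-3)*(-4) - (4)*(-3) = 0
e2 coeff: v1*b12 - v3*b23 = (1)*(-4) - (4)*(-2) = 4
e3 coeff: v1*b13 + v2*b23 = (1)*(-3) + (-3)*(-2) = 3
v _| B = 0*e1 + 4*e2 + 3*e3


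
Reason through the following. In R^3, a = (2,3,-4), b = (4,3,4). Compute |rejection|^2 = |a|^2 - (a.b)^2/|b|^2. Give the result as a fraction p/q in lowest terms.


|a|^2 = 2^2 + 3^2 + (-4)^2 = 29
|b|^2 = 4^2 + 3^2 + 4^2 = 41
a . b = 2*4 + 3*3 + (-4)*4 = 1
(a.b)^2 = 1^2 = 1
|rej|^2 = 29 - 1/41
= (1189 - 1)/41
= 1188/41
In lowest terms: 1188/41


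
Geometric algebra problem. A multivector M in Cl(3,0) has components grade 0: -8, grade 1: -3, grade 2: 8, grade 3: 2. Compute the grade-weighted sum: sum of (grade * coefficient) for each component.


Grade-weighted sum = sum of grade_k * coefficient_k
0*(-8) = 0
1*(-3) = -3
2*8 = 16
3*2 = 6
Total = 0 + (-3) + 16 + 6 = 19


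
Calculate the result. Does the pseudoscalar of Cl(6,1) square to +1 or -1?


The pseudoscalar I = e1...e_n (product of all n generators) of Cl(p,q) satisfies I^2 = (-1)^(q + n(n-1)/2).
p = 6, q = 1, n = p + q = 7
n(n-1)/2 = 7 * 6 / 2 = 21
Exponent = q + n(n-1)/2 = 1 + 21 = 22
I^2 = (-1)^22 = +1


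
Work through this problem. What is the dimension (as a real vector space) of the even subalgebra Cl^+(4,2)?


Even subalgebra dimension = 2^(n-1)
n = 4 + 2 = 6
2^(6 - 1) = 2^5 = 32
Verification: sum of C(6,k) for even k = 1 + 15 + 15 + 1 = 32
Result = 32


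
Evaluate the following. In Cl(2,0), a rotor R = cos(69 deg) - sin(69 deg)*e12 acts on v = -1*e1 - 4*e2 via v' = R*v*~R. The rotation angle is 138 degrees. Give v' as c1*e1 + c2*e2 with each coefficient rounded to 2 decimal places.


Rotor R = cos(69deg) - sin(69deg)*e12
Rotation angle theta = 2 * 69 = 138 degrees
v' = R*v*~R rotates v by theta.
cos(138deg) = -0.7431, sin(138deg) = 0.6691
v'_1 = -1*cos(138deg) - (-4)*sin(138deg)
= -1*(-0.7431) - (-4)*0.6691
= 3.42
v'_2 = -1*sin(138deg) + (-4)*cos(138deg)
= -1*0.6691 + (-4)*(-0.7431)
= 2.30
v' = 3.42*e1 + 2.30*e2


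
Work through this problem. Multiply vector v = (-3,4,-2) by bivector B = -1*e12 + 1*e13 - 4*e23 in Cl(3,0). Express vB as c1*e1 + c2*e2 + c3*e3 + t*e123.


vB has grade-1 (vector) and grade-3 (trivector) parts: vB = (v _| B) + (v ^ B).
Vector part <vB>_1:
  e1: -v2*b12 - v3*b13 = -(4)*(-1) - (-2)*(1) = 6
  e2: v1*b12 - v3*b23 = (-3)*(-1) - (-2)*(-4) = -5
  e3: v1*b13 + v2*b23 = (-3)*(1) + (4)*(-4) = -19
Trivector part <vB>_3:
  e123: v1*b23 - v2*b13 + v3*b12 = (-3)*(-4) - (4)*(1) + (-2)*(-1) = 10
vB = 6*e1 - 5*e2 - 19*e3 + 10*e123


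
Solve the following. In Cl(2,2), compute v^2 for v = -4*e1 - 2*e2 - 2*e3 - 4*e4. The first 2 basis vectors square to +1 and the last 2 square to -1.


v^2 = sum of c_i^2 * e_i^2
Positive signature terms (e_i^2 = +1): (-4)^2 + (-2)^2 = 20
Negative signature terms (e_j^2 = -1): (-2)^2 + (-4)^2 = 20
v^2 = 20 - 20 = 0


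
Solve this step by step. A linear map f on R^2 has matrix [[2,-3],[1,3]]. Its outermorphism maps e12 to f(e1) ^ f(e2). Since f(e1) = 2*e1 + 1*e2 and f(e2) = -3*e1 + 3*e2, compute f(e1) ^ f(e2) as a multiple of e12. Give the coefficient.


The outermorphism of a linear map f sends e1^e2 to f(e1)^f(e2).
f(e1) = 2*e1 + 1*e2
f(e2) = -3*e1 + 3*e2
f(e1) ^ f(e2) = (2*e1 + 1*e2) ^ (-3*e1 + 3*e2)
= 2*3*e12 + 1*(-3)*e21
= (6 - (-3))*e12
= 9*e12
Coefficient = 9


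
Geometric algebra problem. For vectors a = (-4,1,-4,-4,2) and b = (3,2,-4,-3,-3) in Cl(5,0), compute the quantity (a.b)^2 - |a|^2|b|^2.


a . b = (-4)*3 + 1*2 + (-4)*(-4) + (-4)*(-3) + 2*(-3)
= -12 + 2 + 16 + 12 + (-6) = 12
|a|^2 = (-4)^2 + 1^2 + (-4)^2 + (-4)^2 + 2^2 = 53
|b|^2 = 3^2 + 2^2 + (-4)^2 + (-3)^2 + (-3)^2 = 47
(a.b)^2 = 12^2 = 144
|a|^2 * |b|^2 = 53 * 47 = 2491
Result = 144 - 2491 = -2347


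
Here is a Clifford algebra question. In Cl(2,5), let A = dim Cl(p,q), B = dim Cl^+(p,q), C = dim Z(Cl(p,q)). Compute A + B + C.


n = 2 + 5 = 7
Total dim = 2^7 = 128
Even subalgebra dim = 2^6 = 64
n is odd, so center dim = 2
Sum = 128 + 64 + 2 = 194


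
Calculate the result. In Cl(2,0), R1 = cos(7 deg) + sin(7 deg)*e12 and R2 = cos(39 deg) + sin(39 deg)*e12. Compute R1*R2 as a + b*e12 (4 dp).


Same-plane rotors commute and their half-angles add:
R1*R2 = cos(a1 + a2) + sin(a1 + a2)*e12.
a1 + a2 = 7 + 39 = 46 deg
cos(46 deg) = 0.6947
sin(46 deg) = 0.7193
R1*R2 = 0.6947 + 0.7193*e12


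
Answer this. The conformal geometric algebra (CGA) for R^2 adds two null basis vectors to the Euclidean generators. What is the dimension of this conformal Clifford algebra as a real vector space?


The conformal model of R^2 uses Cl(3,1): the 2 Euclidean generators plus two extra orthogonal generators e+ (e+^2 = +1) and e- (e-^2 = -1), from which the null vectors e0, einf are built.
Number of generators m = 2 + 2 = 4.
dim Cl(p,q) = 2^m = 2^4 = 16


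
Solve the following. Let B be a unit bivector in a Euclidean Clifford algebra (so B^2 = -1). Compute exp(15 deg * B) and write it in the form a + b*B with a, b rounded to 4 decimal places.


For a unit bivector B with B^2 = -1, the exponential series gives
e^(theta*B) = cos(theta) + sin(theta)*B (the GA analogue of Euler's formula).
theta = 15 degrees = 0.261799 rad
cos(15 deg) = 0.9659
sin(15 deg) = 0.2588
exp(theta*B) = 0.9659 + 0.2588*B


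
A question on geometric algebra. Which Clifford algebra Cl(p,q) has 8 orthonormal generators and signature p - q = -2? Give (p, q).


We need p + q = 8 and p - q = -2.
Adding: 2p = 8 + (-2) = 6, so p = 3.
Then q = 8 - 3 = 5.
(p, q) = (3, 5)


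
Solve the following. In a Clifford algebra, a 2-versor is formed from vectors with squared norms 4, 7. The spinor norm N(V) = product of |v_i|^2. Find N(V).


Spinor norm N(V) = |v1|^2 * |v2|^2 * ... * |v2|^2
= 4 * 7
Running product: 4, 28
N(V) = 28


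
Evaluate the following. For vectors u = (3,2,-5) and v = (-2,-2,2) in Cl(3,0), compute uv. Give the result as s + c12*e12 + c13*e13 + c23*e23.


In Cl(3,0): e_i^2 = 1, e_ie_j = -e_je_i for i != j.
Scalar part = u . v = 3*(-2) + 2*(-2) + (-5)*2
= -6 + (-4) + (-10) = -20
e12 coeff = 3*(-2) - 2*(-2) = -6 - (-4) = -2
e13 coeff = 3*2 - (-5)*(-2) = 6 - 10 = -4
e23 coeff = 2*2 - (-5)*(-2) = 4 - 10 = -6
uv = -20 - 2*e12 - 4*e13 - 6*e23


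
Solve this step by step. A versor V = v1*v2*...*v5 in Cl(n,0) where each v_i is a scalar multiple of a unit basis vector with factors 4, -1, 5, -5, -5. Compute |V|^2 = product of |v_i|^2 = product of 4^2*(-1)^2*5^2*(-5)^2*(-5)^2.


Each vector v_i has |v_i|^2 = s_i^2
Squared scales: 4^2 = 16, (-1)^2 = 1, 5^2 = 25, (-5)^2 = 25, (-5)^2 = 25
|V|^2 = 16 * 1 * 25 * 25 * 25
= 250000


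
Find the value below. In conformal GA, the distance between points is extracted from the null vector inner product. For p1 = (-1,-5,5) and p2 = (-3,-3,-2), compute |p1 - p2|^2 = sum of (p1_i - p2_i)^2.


p1 - p2 = (2, -2, 7)
|p1 - p2|^2 = 2^2 + (-2)^2 + 7^2
= 4 + 4 + 49
= 57


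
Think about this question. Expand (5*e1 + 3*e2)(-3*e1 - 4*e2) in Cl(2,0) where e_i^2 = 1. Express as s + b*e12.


Expand: (5*e1 + 3*e2)(-3*e1 - 4*e2)
= 5*(-3)*e1e1 + 5*(-4)*e1e2 + 3*(-3)*e2e1 + 3*(-4)*e2e2
Using e1^2 = e2^2 = 1, e2e1 = -e1e2:
Scalar part s = 5*(-3) + 3*(-4) = -15 + (-12) = -27
Bivector part b = 5*(-4) - 3*(-3) = -20 - (-9) = -11
uv = -27 - 11*e12


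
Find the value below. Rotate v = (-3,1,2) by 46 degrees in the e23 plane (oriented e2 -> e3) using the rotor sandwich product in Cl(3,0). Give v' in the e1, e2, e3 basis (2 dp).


Rotor R = cos(23deg) - sin(23deg)*e23
Rotation angle theta = 2 * 23 = 46 degrees in the e23 plane (e2 -> e3).
The component perpendicular to the plane (e1) is invariant: v'_1 = v1 = -3.00
cos(46deg) = 0.6947, sin(46deg) = 0.7193
v'_2 = v2*cos(theta) - v3*sin(theta) = 1*0.6947 - 2*0.7193 = -0.74
v'_3 = v2*sin(theta) + v3*cos(theta) = 1*0.7193 + 2*0.6947 = 2.11
v' = -3.00*e1 - 0.74*e2 + 2.11*e3


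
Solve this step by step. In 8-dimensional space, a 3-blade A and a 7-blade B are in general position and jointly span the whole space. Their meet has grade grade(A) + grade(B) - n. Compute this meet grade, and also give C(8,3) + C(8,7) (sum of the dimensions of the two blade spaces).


Meet grade = grade(A) + grade(B) - n
= 3 + 7 - 8 = 2
C(8,3) = 56
C(8,7) = 8
dim_A + dim_B = 56 + 8 = 64


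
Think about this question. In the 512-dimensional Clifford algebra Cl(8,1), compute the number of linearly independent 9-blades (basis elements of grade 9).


Number of grade-k basis blades in Cl(p,q) with n = p + q is C(n, k).
n = 8 + 1 = 9
C(9, 9) = 9! / (9! * 0!)
= 362880 / (362880 * 1)
= 1


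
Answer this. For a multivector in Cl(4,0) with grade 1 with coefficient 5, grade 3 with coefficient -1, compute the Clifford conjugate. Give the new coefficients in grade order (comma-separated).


Clifford conjugate sign for grade k: (-1)^(k(k+1)/2)
Grade 1: (-1)^(1*2/2) = (-1)^1 = -1, coeff 5 -> -5
Grade 3: (-1)^(3*4/2) = (-1)^6 = 1, coeff -1 -> -1
Conjugated coefficients: -5, -1


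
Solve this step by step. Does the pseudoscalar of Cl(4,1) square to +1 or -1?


The pseudoscalar I = e1...e_n (product of all n generators) of Cl(p,q) satisfies I^2 = (-1)^(q + n(n-1)/2).
p = 4, q = 1, n = p + q = 5
n(n-1)/2 = 5 * 4 / 2 = 10
Exponent = q + n(n-1)/2 = 1 + 10 = 11
I^2 = (-1)^11 = -1


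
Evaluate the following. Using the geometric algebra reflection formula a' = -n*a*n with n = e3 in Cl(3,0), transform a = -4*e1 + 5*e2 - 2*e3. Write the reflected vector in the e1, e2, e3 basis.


Reflection formula: a' = -n*a*n, with n = e3 (unit vector, n^2 = 1).
For reflection through hyperplane perp to e3:
The component along e3 flips sign, others stay.
a = (-4, 5, -2)
a' = (-4, 5, 2)
a' = -4*e1 + 5*e2 + 2*e3


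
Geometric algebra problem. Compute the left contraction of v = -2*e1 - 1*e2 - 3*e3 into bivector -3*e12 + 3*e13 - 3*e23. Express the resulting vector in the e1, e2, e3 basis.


Left contraction v _| B = <vB>_1 (grade-1 part of the geometric product vB).
Using e1_|e12 = e2, e2_|e12 = -e1, e1_|e13 = e3, e3_|e13 = -e1, e2_|e23 = e3, e3_|e23 = -e2:
e1 coeff: -v2*b12 - v3*b13 = -(-1)*(-3) - (-3)*(3) = 6
e2 coeff: v1*b12 - v3*b23 = (-2)*(-3) - (-3)*(-3) = -3
e3 coeff: v1*b13 + v2*b23 = (-2)*(3) + (-1)*(-3) = -3
v _| B = 6*e1 - 3*e2 - 3*e3


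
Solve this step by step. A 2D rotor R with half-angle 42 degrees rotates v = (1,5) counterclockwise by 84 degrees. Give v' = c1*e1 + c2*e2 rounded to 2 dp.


Rotor R = cos(42deg) - sin(42deg)*e12
Rotation angle theta = 2 * 42 = 84 degrees
v' = R*v*~R rotates v by theta.
cos(84deg) = 0.1045, sin(84deg) = 0.9945
v'_1 = 1*cos(84deg) - 5*sin(84deg)
= 1*0.1045 - 5*0.9945
= -4.87
v'_2 = 1*sin(84deg) + 5*cos(84deg)
= 1*0.9945 + 5*0.1045
= 1.52
v' = -4.87*e1 + 1.52*e2


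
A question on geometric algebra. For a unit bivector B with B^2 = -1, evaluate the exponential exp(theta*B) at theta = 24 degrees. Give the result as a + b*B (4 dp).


For a unit bivector B with B^2 = -1, the exponential series gives
e^(theta*B) = cos(theta) + sin(theta)*B (the GA analogue of Euler's formula).
theta = 24 degrees = 0.418879 rad
cos(24 deg) = 0.9135
sin(24 deg) = 0.4067
exp(theta*B) = 0.9135 + 0.4067*B


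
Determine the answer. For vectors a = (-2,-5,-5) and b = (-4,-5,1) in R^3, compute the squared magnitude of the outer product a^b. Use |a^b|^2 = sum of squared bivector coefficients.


a wedge b = (a1*b2 - a2*b1)*e12 + (a1*b3 - a3*b1)*e13 + (a2*b3 - a3*b2)*e23
e12 coeff: (-2)*(-5) - (-5)*(-4) = 10 - 20 = -10
e13 coeff: (-2)*1 - (-5)*(-4) = -2 - 20 = -22
e23 coeff: (-5)*1 - (-5)*(-5) = -5 - 25 = -30
|a wedge b|^2 = (-10)^2 + (-22)^2 + (-30)^2
= 100 + 484 + 900
= 1484


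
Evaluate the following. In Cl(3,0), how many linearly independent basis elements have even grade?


Even subalgebra dimension = 2^(n-1)
n = 3 + 0 = 3
2^(3 - 1) = 2^2 = 4
Verification: sum of C(3,k) for even k = 1 + 3 = 4
Result = 4


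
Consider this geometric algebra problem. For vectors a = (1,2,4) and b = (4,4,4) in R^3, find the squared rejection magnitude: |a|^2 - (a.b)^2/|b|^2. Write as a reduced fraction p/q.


|a|^2 = 1^2 + 2^2 + 4^2 = 21
|b|^2 = 4^2 + 4^2 + 4^2 = 48
a . b = 1*4 + 2*4 + 4*4 = 28
(a.b)^2 = 28^2 = 784
|rej|^2 = 21 - 784/48
= (1008 - 784)/48
= 224/48
In lowest terms: 14/3


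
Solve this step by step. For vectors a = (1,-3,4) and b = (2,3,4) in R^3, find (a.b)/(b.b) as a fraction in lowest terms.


Projection coefficient = (a . b) / (b . b)
a . b = 1*2 + (-3)*3 + 4*4
= 2 + (-9) + 16 = 9
b . b = 2^2 + 3^2 + 4^2
= 4 + 9 + 16 = 29
Coefficient = 9/29
In lowest terms: 9/29


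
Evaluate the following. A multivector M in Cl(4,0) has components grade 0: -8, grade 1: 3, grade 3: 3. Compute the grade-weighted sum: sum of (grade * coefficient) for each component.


Grade-weighted sum = sum of grade_k * coefficient_k
0*(-8) = 0
1*3 = 3
3*3 = 9
Total = 0 + 3 + 9 = 12


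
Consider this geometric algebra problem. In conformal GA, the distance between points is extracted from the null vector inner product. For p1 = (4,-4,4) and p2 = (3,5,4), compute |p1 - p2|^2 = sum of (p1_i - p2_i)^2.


p1 - p2 = (1, -9, 0)
|p1 - p2|^2 = 1^2 + (-9)^2 + 0^2
= 1 + 81 + 0
= 82


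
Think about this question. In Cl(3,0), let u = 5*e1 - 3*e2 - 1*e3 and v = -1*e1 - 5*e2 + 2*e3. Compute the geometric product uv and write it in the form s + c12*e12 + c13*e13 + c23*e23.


In Cl(3,0): e_i^2 = 1, e_ie_j = -e_je_i for i != j.
Scalar part = u . v = 5*(-1) + (-3)*(-5) + (-1)*2
= -5 + 15 + (-2) = 8
e12 coeff = 5*(-5) - (-3)*(-1) = -25 - 3 = -28
e13 coeff = 5*2 - (-1)*(-1) = 10 - 1 = 9
e23 coeff = (-3)*2 - (-1)*(-5) = -6 - 5 = -11
uv = 8 - 28*e12 + 9*e13 - 11*e23


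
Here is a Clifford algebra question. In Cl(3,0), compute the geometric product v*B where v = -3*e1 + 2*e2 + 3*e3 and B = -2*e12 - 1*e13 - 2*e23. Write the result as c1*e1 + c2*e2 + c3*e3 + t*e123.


vB has grade-1 (vector) and grade-3 (trivector) parts: vB = (v _| B) + (v ^ B).
Vector part <vB>_1:
  e1: -v2*b12 - v3*b13 = -(2)*(-2) - (3)*(-1) = 7
  e2: v1*b12 - v3*b23 = (-3)*(-2) - (3)*(-2) = 12
  e3: v1*b13 + v2*b23 = (-3)*(-1) + (2)*(-2) = -1
Trivector part <vB>_3:
  e123: v1*b23 - v2*b13 + v3*b12 = (-3)*(-2) - (2)*(-1) + (3)*(-2) = 2
vB = 7*e1 + 12*e2 - 1*e3 + 2*e123


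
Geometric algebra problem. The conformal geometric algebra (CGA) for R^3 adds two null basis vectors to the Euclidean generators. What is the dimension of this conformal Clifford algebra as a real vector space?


The conformal model of R^3 uses Cl(4,1): the 3 Euclidean generators plus two extra orthogonal generators e+ (e+^2 = +1) and e- (e-^2 = -1), from which the null vectors e0, einf are built.
Number of generators m = 3 + 2 = 5.
dim Cl(p,q) = 2^m = 2^5 = 32


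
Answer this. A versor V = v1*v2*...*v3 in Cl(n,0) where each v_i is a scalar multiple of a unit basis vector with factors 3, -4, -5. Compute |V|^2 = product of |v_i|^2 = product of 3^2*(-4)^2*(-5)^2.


Each vector v_i has |v_i|^2 = s_i^2
Squared scales: 3^2 = 9, (-4)^2 = 16, (-5)^2 = 25
|V|^2 = 9 * 16 * 25
= 3600


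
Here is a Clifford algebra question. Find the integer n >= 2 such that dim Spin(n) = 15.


dim Spin(n) = dim so(n) = n(n-1)/2.
Solve n(n-1)/2 = 15, i.e. n^2 - n - 30 = 0.
Discriminant = 1 + 8*15 = 121
n = (1 + sqrt(121))/2 = (1 + 11)/2 = 6


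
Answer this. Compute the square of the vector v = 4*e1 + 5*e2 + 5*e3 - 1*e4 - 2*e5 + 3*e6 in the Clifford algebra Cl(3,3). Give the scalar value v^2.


v^2 = sum of c_i^2 * e_i^2
Positive signature terms (e_i^2 = +1): 4^2 + 5^2 + 5^2 = 66
Negative signature terms (e_j^2 = -1): (-1)^2 + (-2)^2 + 3^2 = 14
v^2 = 66 - 14 = 52


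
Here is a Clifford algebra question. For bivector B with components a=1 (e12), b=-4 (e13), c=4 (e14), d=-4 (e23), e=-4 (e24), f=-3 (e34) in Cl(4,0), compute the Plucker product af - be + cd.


Plucker relation: af - be + cd
a*f = 1*(-3) = -3
b*e = (-4)*(-4) = 16
c*d = 4*(-4) = -16
af - be + cd = -3 - 16 + (-16)
= -35


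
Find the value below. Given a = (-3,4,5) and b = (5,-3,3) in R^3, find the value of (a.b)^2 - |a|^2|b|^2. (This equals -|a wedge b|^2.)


a . b = (-3)*5 + 4*(-3) + 5*3
= -15 + (-12) + 15 = -12
|a|^2 = (-3)^2 + 4^2 + 5^2 = 50
|b|^2 = 5^2 + (-3)^2 + 3^2 = 43
(a.b)^2 = (-12)^2 = 144
|a|^2 * |b|^2 = 50 * 43 = 2150
Result = 144 - 2150 = -2006


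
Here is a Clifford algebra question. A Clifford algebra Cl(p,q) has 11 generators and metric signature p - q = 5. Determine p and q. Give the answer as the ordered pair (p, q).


We need p + q = 11 and p - q = 5.
Adding: 2p = 11 + 5 = 16, so p = 8.
Then q = 11 - 8 = 3.
(p, q) = (8, 3)


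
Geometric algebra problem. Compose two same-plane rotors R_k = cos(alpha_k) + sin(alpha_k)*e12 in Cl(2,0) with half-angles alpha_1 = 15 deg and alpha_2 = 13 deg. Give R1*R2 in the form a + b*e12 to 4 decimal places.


Same-plane rotors commute and their half-angles add:
R1*R2 = cos(a1 + a2) + sin(a1 + a2)*e12.
a1 + a2 = 15 + 13 = 28 deg
cos(28 deg) = 0.8829
sin(28 deg) = 0.4695
R1*R2 = 0.8829 + 0.4695*e12


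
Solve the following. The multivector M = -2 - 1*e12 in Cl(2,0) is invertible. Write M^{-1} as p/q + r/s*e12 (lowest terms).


M = -2 - 1*e12, where e12^2 = -1.
Since M commutes with its reverse ~M = a - b*e12, M * ~M = a^2 - b^2*e12^2 = a^2 + b^2.
So M^{-1} = ~M / (a^2 + b^2) = (a - b*e12)/(a^2 + b^2).
a^2 + b^2 = 4 + 1 = 5
Scalar part = -2/5 = -2/5
Bivector coeff = 1/5 = 1/5
M^{-1} = -2/5 + 1/5*e12


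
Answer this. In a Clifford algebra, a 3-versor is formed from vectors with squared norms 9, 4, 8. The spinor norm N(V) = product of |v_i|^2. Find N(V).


Spinor norm N(V) = |v1|^2 * |v2|^2 * ... * |v3|^2
= 9 * 4 * 8
Running product: 9, 36, 288
N(V) = 288


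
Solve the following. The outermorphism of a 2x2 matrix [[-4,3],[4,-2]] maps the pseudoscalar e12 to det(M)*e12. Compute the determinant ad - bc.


The outermorphism of a linear map f sends e1^e2 to f(e1)^f(e2).
f(e1) = -4*e1 + 4*e2
f(e2) = 3*e1 - 2*e2
f(e1) ^ f(e2) = (-4*e1 + 4*e2) ^ (3*e1 - 2*e2)
= (-4)*(-2)*e12 + 4*3*e21
= (8 - 12)*e12
= -4*e12
Coefficient = -4


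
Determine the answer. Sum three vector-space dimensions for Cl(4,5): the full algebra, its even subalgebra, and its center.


n = 4 + 5 = 9
Total dim = 2^9 = 512
Even subalgebra dim = 2^8 = 256
n is odd, so center dim = 2
Sum = 512 + 256 + 2 = 770
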